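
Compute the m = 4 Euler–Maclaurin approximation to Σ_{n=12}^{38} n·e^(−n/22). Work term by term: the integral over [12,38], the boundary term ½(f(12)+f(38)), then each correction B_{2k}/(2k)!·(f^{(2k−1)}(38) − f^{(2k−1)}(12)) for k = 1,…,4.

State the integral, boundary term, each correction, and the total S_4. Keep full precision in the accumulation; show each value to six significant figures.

∫_12^38 x·e^(−x/22) dx evaluates to 198.870.
Boundary: ½(f(12) + f(38)) = ½(6.95494 + 6.75521) = 6.85507.
Running total after boundary: 205.725.
Correction k=1: B_{2}/2! · (f^{(1)}(38) − f^{(1)}(12)) = 1/12 · (-0.129286 − 0.263445) = -0.0327276.
Running total after k=1: 205.692.
Correction k=2: B_{4}/4! · (f^{(3)}(38) − f^{(3)}(12)) = −1/720 · (0.000467461 − 0.00293926) = 3.43305e-06.
Running total after k=2: 205.692.
Correction k=3: B_{6}/6! · (f^{(5)}(38) − f^{(5)}(12)) = 1/30240 · (2.48356e-06 − 1.10211e-05) = -2.82326e-10.
Running total after k=3: 205.692.
Correction k=4: B_{8}/8! · (f^{(7)}(38) − f^{(7)}(12)) = −1/1209600 · (8.26712e-09 − 3.29945e-08) = 2.04426e-14.

S_4 ≈ 205.692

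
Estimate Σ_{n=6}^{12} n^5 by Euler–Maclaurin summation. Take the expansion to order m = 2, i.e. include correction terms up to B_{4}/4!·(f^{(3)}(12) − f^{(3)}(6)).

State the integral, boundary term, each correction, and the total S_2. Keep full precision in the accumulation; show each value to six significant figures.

The integral term ∫_6^12 x^5 dx = 489888.
Endpoint term: (f(6) + f(12))/2 = (7776.00 + 248832)/2 = 128304.
Running total after boundary: 618192.
k=1: B_{2}/(2)! × [f^{(1)}(12) − f^{(1)}(6)] = 1/12 × (103680 − 6480.00) = 8100.00.
Running total after k=1: 626292.
k=2: B_{4}/(4)! × [f^{(3)}(12) − f^{(3)}(6)] = −1/720 × (8640.00 − 2160.00) = -9.00000.

S_2 ≈ 626283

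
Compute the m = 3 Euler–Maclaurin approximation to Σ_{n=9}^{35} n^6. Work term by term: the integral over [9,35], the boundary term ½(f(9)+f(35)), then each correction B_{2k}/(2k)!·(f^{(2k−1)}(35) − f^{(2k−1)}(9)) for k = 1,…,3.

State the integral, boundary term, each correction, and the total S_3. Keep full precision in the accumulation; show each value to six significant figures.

Integral: ∫_9^35 x^6 dx = 9.19064e+09.
Boundary: ½(f(9) + f(35)) = ½(531441 + 1.83827e+09) = 9.19399e+08.
Integral + boundary = 1.01100e+10.
Correction k=1: B_{2}/2! · (f^{(1)}(35) − f^{(1)}(9)) = 1/12 · (3.15131e+08 − 354294) = 2.62314e+07.
Partial sum through k=1: 1.01363e+10.
Correction k=2: B_{4}/4! · (f^{(3)}(35) − f^{(3)}(9)) = −1/720 · (5.14500e+06 − 87480.0) = -7024.33.
Partial sum through k=2: 1.01363e+10.
Correction k=3: B_{6}/6! · (f^{(5)}(35) − f^{(5)}(9)) = 1/30240 · (25200.0 − 6480.00) = 0.619048.

S_3 ≈ 1.01363e+10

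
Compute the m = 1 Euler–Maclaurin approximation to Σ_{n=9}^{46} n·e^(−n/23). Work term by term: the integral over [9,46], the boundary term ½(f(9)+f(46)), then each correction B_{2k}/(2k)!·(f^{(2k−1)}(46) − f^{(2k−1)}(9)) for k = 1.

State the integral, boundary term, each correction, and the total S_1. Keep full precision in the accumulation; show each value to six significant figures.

S_1 ≈ 288.997

∫_9^46 x·e^(−x/23) dx evaluates to 282.887.
½[f(9) + f(46)] = ½[6.08557 + 6.22542] = 6.15550.
So far: 289.043.
k=1: B_{2}/(2)! × [f^{(1)}(46) − f^{(1)}(9)] = 1/12 × (-0.135335 − 0.411584) = -0.0455766.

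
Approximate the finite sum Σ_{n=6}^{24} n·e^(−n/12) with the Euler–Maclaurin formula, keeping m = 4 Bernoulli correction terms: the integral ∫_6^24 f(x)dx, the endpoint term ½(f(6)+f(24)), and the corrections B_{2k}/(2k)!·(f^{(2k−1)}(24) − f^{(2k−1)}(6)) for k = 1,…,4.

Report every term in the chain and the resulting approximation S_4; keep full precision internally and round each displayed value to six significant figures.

S_4 ≈ 75.9529

∫_6^24 x·e^(−x/12) dx evaluates to 72.5458.
Boundary: ½(f(6) + f(24)) = ½(3.63918 + 3.24805) = 3.44362.
So far: 75.9894.
Correction k=1: B_{2}/2! · (f^{(1)}(24) − f^{(1)}(6)) = 1/12 · (-0.135335 − 0.303265) = -0.0365501.
Running total after k=1: 75.9528.
Correction k=2: B_{4}/4! · (f^{(3)}(24) − f^{(3)}(6)) = −1/720 · (0.000939828 − 0.0105300) = 1.33197e-05.
Running total after k=2: 75.9529.
Correction k=3: B_{6}/6! · (f^{(5)}(24) − f^{(5)}(6)) = 1/30240 · (1.95798e-05 − 0.000131626) = -3.70522e-09.
Running total after k=3: 75.9529.
Correction k=4: B_{8}/8! · (f^{(7)}(24) − f^{(7)}(6)) = −1/1209600 · (2.26618e-07 − 1.32032e-06) = 9.04184e-13.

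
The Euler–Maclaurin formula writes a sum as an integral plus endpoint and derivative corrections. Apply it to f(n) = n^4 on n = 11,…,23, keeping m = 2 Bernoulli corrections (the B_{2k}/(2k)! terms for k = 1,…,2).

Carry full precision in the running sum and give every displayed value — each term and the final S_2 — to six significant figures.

S_2 ≈ 1.40591e+06

Integral: ∫_11^23 x^4 dx = 1.25506e+06.
½[f(11) + f(23)] = ½[14641.0 + 279841] = 147241.
Running total after boundary: 1.40230e+06.
Correction k=1: B_{2}/2! · (f^{(1)}(23) − f^{(1)}(11)) = 1/12 · (48668.0 − 5324.00) = 3612.00.
After k=1: 1.40591e+06.
Correction k=2: B_{4}/4! · (f^{(3)}(23) − f^{(3)}(11)) = −1/720 · (552.000 − 264.000) = -0.400000.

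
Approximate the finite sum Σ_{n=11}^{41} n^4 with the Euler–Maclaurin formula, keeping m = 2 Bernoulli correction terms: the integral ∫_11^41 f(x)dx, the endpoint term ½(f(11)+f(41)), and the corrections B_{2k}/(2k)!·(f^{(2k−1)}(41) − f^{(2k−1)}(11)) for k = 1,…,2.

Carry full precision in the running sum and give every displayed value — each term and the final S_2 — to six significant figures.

S_2 ≈ 2.45818e+07

The integral term ∫_11^41 x^4 dx = 2.31390e+07.
Boundary: ½(f(11) + f(41)) = ½(14641.0 + 2.82576e+06) = 1.42020e+06.
So far: 2.45592e+07.
k=1: B_{2}/(2)! × [f^{(1)}(41) − f^{(1)}(11)] = 1/12 × (275684 − 5324.00) = 22530.0.
After k=1: 2.45818e+07.
k=2: B_{4}/(4)! × [f^{(3)}(41) − f^{(3)}(11)] = −1/720 × (984.000 − 264.000) = -1.00000.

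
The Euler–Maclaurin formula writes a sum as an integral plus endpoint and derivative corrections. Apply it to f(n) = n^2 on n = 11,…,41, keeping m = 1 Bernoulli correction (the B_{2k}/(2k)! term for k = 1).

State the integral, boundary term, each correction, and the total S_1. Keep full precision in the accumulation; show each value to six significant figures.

S_1 ≈ 23436.0

The integral term ∫_11^41 x^2 dx = 22530.0.
½[f(11) + f(41)] = ½[121.000 + 1681.00] = 901.000.
So far: 23431.0.
Correction k=1: B_{2}/2! · (f^{(1)}(41) − f^{(1)}(11)) = 1/12 · (82.0000 − 22.0000) = 5.00000.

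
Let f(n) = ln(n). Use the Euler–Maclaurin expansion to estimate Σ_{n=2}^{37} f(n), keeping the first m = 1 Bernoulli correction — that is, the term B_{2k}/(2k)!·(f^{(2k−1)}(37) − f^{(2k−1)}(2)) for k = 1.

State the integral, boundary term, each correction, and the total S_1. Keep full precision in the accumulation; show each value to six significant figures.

S_1 ≈ 99.3303

Integral: ∫_2^37 ln(x) dx = 97.2177.
Endpoint term: (f(2) + f(37))/2 = (0.693147 + 3.61092)/2 = 2.15203.
Running total after boundary: 99.3697.
k=1: B_{2}/(2)! × [f^{(1)}(37) − f^{(1)}(2)] = 1/12 × (0.0270270 − 0.500000) = -0.0394144.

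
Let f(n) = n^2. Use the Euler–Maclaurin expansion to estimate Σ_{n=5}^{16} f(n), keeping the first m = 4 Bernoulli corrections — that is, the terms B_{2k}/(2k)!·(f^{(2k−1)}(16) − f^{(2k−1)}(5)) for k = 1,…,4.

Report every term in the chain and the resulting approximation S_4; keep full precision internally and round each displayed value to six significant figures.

The integral term ∫_5^16 x^2 dx = 1323.67.
Boundary: ½(f(5) + f(16)) = ½(25.0000 + 256.000) = 140.500.
So far: 1464.17.
k=1: B_{2}/(2)! × [f^{(1)}(16) − f^{(1)}(5)] = 1/12 × (32.0000 − 10.0000) = 1.83333.
Running total after k=1: 1466.00.
k=2: B_{4}/(4)! × [f^{(3)}(16) − f^{(3)}(5)] = −1/720 × (0.00000 − 0.00000) = 0.00000.
Running total after k=2: 1466.00.
k=3: B_{6}/(6)! × [f^{(5)}(16) − f^{(5)}(5)] = 1/30240 × (0.00000 − 0.00000) = 0.00000.
Running total after k=3: 1466.00.
k=4: B_{8}/(8)! × [f^{(7)}(16) − f^{(7)}(5)] = −1/1209600 × (0.00000 − 0.00000) = 0.00000.

S_4 ≈ 1466.00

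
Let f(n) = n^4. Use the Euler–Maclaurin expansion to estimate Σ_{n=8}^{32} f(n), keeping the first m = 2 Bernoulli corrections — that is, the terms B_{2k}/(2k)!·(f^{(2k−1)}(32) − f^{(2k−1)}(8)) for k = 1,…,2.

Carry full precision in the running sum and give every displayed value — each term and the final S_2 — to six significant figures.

Integral: ∫_8^32 x^4 dx = 6.70433e+06.
½[f(8) + f(32)] = ½[4096.00 + 1.04858e+06] = 526336.
Integral + boundary = 7.23067e+06.
Order-1 term: 1/12 · (131072 − 2048.00) = 10752.0.
After k=1: 7.24142e+06.
Order-2 term: −1/720 · (768.000 − 192.000) = -0.800000.

S_2 ≈ 7.24142e+06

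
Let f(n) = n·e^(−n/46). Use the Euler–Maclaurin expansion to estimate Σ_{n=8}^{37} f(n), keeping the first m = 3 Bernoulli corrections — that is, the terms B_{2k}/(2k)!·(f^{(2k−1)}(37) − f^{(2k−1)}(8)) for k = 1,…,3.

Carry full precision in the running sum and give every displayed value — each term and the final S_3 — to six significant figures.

S_3 ≈ 390.971

The integral term ∫_8^37 x·e^(−x/46) dx = 379.384.
Endpoint term: (f(8) + f(37))/2 = (6.72296 + 16.5530)/2 = 11.6380.
Running total after boundary: 391.022.
k=1: B_{2}/(2)! × [f^{(1)}(37) − f^{(1)}(8)] = 1/12 × (0.0875308 − 0.694219) = -0.0505573.
Partial sum through k=1: 390.971.
k=2: B_{4}/(4)! × [f^{(3)}(37) − f^{(3)}(8)] = −1/720 × (0.000464220 − 0.00112238) = 9.14112e-07.
Partial sum through k=2: 390.971.
k=3: B_{6}/(6)! × [f^{(5)}(37) − f^{(5)}(8)] = 1/30240 × (4.19222e-07 − 9.05804e-07) = -1.60907e-11.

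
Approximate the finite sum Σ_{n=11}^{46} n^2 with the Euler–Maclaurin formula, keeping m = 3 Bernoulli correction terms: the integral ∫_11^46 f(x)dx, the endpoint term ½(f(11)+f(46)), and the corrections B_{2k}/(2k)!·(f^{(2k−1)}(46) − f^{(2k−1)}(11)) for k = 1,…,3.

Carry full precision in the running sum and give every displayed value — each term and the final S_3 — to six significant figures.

The integral term ∫_11^46 x^2 dx = 32001.7.
½[f(11) + f(46)] = ½[121.000 + 2116.00] = 1118.50.
So far: 33120.2.
Correction k=1: B_{2}/2! · (f^{(1)}(46) − f^{(1)}(11)) = 1/12 · (92.0000 − 22.0000) = 5.83333.
Running total after k=1: 33126.0.
Correction k=2: B_{4}/4! · (f^{(3)}(46) − f^{(3)}(11)) = −1/720 · (0.00000 − 0.00000) = 0.00000.
Running total after k=2: 33126.0.
Correction k=3: B_{6}/6! · (f^{(5)}(46) − f^{(5)}(11)) = 1/30240 · (0.00000 − 0.00000) = 0.00000.

S_3 ≈ 33126.0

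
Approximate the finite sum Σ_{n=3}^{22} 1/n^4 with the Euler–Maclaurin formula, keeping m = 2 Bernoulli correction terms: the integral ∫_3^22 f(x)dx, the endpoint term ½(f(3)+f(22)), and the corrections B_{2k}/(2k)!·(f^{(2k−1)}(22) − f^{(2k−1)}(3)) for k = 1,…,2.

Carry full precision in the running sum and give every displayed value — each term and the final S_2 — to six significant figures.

S_2 ≈ 0.0197848

∫_3^22 1/x^4 dx evaluates to 0.0123144.
Boundary: ½(f(3) + f(22)) = ½(0.0123457 + 4.26883e-06) = 0.00617497.
Running total after boundary: 0.0184893.
Correction k=1: B_{2}/2! · (f^{(1)}(22) − f^{(1)}(3)) = 1/12 · (-7.76152e-07 − (-0.0164609)) = 0.00137168.
Running total after k=1: 0.0198610.
Correction k=2: B_{4}/4! · (f^{(3)}(22) − f^{(3)}(3)) = −1/720 · (-4.81086e-08 − (-0.0548697)) = -7.62078e-05.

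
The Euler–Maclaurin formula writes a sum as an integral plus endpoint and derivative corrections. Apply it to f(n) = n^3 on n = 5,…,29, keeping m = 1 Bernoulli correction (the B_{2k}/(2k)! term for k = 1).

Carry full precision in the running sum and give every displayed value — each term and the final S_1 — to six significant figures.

S_1 ≈ 189125

Integral: ∫_5^29 x^3 dx = 176664.
Endpoint term: (f(5) + f(29))/2 = (125.000 + 24389.0)/2 = 12257.0.
Integral + boundary = 188921.
k=1: B_{2}/(2)! × [f^{(1)}(29) − f^{(1)}(5)] = 1/12 × (2523.00 − 75.0000) = 204.000.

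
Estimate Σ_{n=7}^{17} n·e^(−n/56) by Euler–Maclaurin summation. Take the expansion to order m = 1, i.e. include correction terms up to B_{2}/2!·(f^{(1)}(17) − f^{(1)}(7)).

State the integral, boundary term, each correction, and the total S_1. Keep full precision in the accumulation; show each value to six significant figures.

The integral term ∫_7^17 x·e^(−x/56) dx = 95.7808.
Endpoint term: (f(7) + f(17))/2 = (6.17748 + 12.5490)/2 = 9.36325.
Running total after boundary: 105.144.
Correction k=1: B_{2}/2! · (f^{(1)}(17) − f^{(1)}(7)) = 1/12 · (0.514088 − 0.772185) = -0.0215081.

S_1 ≈ 105.123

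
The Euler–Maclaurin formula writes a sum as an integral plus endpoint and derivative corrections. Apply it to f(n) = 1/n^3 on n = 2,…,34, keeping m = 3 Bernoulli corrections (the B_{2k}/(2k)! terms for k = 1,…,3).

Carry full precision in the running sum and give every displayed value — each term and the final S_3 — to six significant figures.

S_3 ≈ 0.201728

Integral: ∫_2^34 1/x^3 dx = 0.124567.
Boundary: ½(f(2) + f(34)) = ½(0.125000 + 2.54427e-05) = 0.0625127.
Integral + boundary = 0.187080.
k=1: B_{2}/(2)! × [f^{(1)}(34) − f^{(1)}(2)] = 1/12 × (-2.24494e-06 − (-0.187500)) = 0.0156248.
Running total after k=1: 0.202705.
k=2: B_{4}/(4)! × [f^{(3)}(34) − f^{(3)}(2)] = −1/720 × (-3.88399e-08 − (-0.937500)) = -0.00130208.
Running total after k=2: 0.201403.
k=3: B_{6}/(6)! × [f^{(5)}(34) − f^{(5)}(2)] = 1/30240 × (-1.41114e-09 − (-9.84375)) = 0.000325521.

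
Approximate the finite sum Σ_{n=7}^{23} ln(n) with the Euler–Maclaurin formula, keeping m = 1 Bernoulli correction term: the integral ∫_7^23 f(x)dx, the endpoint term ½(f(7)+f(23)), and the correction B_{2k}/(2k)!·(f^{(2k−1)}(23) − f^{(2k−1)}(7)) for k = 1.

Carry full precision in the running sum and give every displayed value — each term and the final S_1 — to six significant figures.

The integral term ∫_7^23 ln(x) dx = 42.4950.
Boundary: ½(f(7) + f(23)) = ½(1.94591 + 3.13549) = 2.54070.
Integral + boundary = 45.0357.
k=1: B_{2}/(2)! × [f^{(1)}(23) − f^{(1)}(7)] = 1/12 × (0.0434783 − 0.142857) = -0.00828157.

S_1 ≈ 45.0274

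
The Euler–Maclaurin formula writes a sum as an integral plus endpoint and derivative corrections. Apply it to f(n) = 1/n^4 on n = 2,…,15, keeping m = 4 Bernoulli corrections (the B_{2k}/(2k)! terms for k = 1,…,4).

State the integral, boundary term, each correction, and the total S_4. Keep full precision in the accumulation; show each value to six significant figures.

S_4 ≈ 0.0821318

Integral: ∫_2^15 1/x^4 dx = 0.0415679.
Endpoint term: (f(2) + f(15))/2 = (0.0625000 + 1.97531e-05)/2 = 0.0312599.
So far: 0.0728278.
Correction k=1: B_{2}/2! · (f^{(1)}(15) − f^{(1)}(2)) = 1/12 · (-5.26749e-06 − (-0.125000)) = 0.0104162.
Running total after k=1: 0.0832440.
Correction k=2: B_{4}/4! · (f^{(3)}(15) − f^{(3)}(2)) = −1/720 · (-7.02332e-07 − (-0.937500)) = -0.00130208.
Running total after k=2: 0.0819419.
Correction k=3: B_{6}/6! · (f^{(5)}(15) − f^{(5)}(2)) = 1/30240 · (-1.74803e-07 − (-13.1250)) = 0.000434028.
Running total after k=3: 0.0823760.
Correction k=4: B_{8}/8! · (f^{(7)}(15) − f^{(7)}(2)) = −1/1209600 · (-6.99210e-08 − (-295.312)) = -0.000244141.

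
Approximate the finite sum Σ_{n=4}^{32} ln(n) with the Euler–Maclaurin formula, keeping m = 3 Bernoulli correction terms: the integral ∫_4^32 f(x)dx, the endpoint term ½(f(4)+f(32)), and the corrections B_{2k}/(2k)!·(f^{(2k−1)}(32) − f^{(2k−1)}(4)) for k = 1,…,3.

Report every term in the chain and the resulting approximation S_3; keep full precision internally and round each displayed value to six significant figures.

S_3 ≈ 79.7662

∫_4^32 ln(x) dx evaluates to 77.3584.
Endpoint term: (f(4) + f(32))/2 = (1.38629 + 3.46574)/2 = 2.42602.
So far: 79.7844.
Correction k=1: B_{2}/2! · (f^{(1)}(32) − f^{(1)}(4)) = 1/12 · (0.0312500 − 0.250000) = -0.0182292.
Running total after k=1: 79.7662.
Correction k=2: B_{4}/4! · (f^{(3)}(32) − f^{(3)}(4)) = −1/720 · (6.10352e-05 − 0.0312500) = 4.33180e-05.
Running total after k=2: 79.7662.
Correction k=3: B_{6}/6! · (f^{(5)}(32) − f^{(5)}(4)) = 1/30240 · (7.15256e-07 − 0.0234375) = -7.75026e-07.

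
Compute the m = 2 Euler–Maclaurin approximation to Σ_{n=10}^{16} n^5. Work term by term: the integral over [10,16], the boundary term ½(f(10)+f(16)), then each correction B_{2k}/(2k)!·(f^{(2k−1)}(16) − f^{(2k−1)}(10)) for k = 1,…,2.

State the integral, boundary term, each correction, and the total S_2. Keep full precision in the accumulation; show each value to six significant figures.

S_2 ≈ 3.22695e+06

∫_10^16 x^5 dx evaluates to 2.62954e+06.
Boundary: ½(f(10) + f(16)) = ½(100000 + 1.04858e+06) = 574288.
Integral + boundary = 3.20382e+06.
k=1: B_{2}/(2)! × [f^{(1)}(16) − f^{(1)}(10)] = 1/12 × (327680 − 50000.0) = 23140.0.
After k=1: 3.22696e+06.
k=2: B_{4}/(4)! × [f^{(3)}(16) − f^{(3)}(10)] = −1/720 × (15360.0 − 6000.00) = -13.0000.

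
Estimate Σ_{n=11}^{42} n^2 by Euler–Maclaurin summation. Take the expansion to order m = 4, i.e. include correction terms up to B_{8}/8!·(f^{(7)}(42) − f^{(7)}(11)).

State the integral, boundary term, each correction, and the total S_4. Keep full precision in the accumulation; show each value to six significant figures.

S_4 ≈ 25200.0

The integral term ∫_11^42 x^2 dx = 24252.3.
½[f(11) + f(42)] = ½[121.000 + 1764.00] = 942.500.
Integral + boundary = 25194.8.
k=1: B_{2}/(2)! × [f^{(1)}(42) − f^{(1)}(11)] = 1/12 × (84.0000 − 22.0000) = 5.16667.
Running total after k=1: 25200.0.
k=2: B_{4}/(4)! × [f^{(3)}(42) − f^{(3)}(11)] = −1/720 × (0.00000 − 0.00000) = 0.00000.
Running total after k=2: 25200.0.
k=3: B_{6}/(6)! × [f^{(5)}(42) − f^{(5)}(11)] = 1/30240 × (0.00000 − 0.00000) = 0.00000.
Running total after k=3: 25200.0.
k=4: B_{8}/(8)! × [f^{(7)}(42) − f^{(7)}(11)] = −1/1209600 × (0.00000 − 0.00000) = 0.00000.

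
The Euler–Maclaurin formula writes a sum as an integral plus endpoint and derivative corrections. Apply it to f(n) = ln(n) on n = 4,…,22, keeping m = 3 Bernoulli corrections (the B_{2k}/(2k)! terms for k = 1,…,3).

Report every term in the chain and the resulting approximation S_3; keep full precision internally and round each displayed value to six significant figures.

S_3 ≈ 46.6794

∫_4^22 ln(x) dx evaluates to 44.4578.
Endpoint term: (f(4) + f(22))/2 = (1.38629 + 3.09104)/2 = 2.23867.
Integral + boundary = 46.6964.
Order-1 term: 1/12 · (0.0454545 − 0.250000) = -0.0170455.
Running total after k=1: 46.6794.
Order-2 term: −1/720 · (0.000187829 − 0.0312500) = 4.31419e-05.
Running total after k=2: 46.6794.
Order-3 term: 1/30240 · (4.65691e-06 − 0.0234375) = -7.74896e-07.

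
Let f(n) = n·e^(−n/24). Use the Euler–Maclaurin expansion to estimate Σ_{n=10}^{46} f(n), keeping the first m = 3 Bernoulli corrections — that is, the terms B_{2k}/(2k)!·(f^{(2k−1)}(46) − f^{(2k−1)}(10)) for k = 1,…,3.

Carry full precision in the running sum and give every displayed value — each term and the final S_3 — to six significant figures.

Integral: ∫_10^46 x·e^(−x/24) dx = 290.818.
Endpoint term: (f(10) + f(46))/2 = (6.59241 + 6.76644)/2 = 6.67942.
Running total after boundary: 297.498.
k=1: B_{2}/(2)! × [f^{(1)}(46) − f^{(1)}(10)] = 1/12 × (-0.134838 − 0.384557) = -0.0432830.
After k=1: 297.454.
k=2: B_{4}/(4)! × [f^{(3)}(46) − f^{(3)}(10)] = −1/720 × (0.000276657 − 0.00295666) = 3.72223e-06.
After k=2: 297.454.
k=3: B_{6}/(6)! × [f^{(5)}(46) − f^{(5)}(10)] = 1/30240 × (1.36703e-06 − 9.10711e-06) = -2.55955e-10.

S_3 ≈ 297.454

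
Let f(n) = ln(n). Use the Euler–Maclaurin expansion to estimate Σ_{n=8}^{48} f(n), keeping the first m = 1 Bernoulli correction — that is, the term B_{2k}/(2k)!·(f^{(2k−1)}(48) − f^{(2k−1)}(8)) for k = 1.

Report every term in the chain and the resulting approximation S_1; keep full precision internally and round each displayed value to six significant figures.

∫_8^48 ln(x) dx evaluates to 129.182.
Endpoint term: (f(8) + f(48))/2 = (2.07944 + 3.87120)/2 = 2.97532.
So far: 132.157.
k=1: B_{2}/(2)! × [f^{(1)}(48) − f^{(1)}(8)] = 1/12 × (0.0208333 − 0.125000) = -0.00868056.

S_1 ≈ 132.149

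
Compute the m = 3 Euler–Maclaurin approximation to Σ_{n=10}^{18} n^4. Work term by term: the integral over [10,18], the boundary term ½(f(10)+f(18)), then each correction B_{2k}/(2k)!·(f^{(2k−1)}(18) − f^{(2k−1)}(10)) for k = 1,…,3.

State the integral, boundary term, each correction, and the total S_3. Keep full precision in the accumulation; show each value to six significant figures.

The integral term ∫_10^18 x^4 dx = 357914.
Boundary: ½(f(10) + f(18)) = ½(10000.0 + 104976) = 57488.0.
Integral + boundary = 415402.
k=1: B_{2}/(2)! × [f^{(1)}(18) − f^{(1)}(10)] = 1/12 × (23328.0 − 4000.00) = 1610.67.
Running total after k=1: 417012.
k=2: B_{4}/(4)! × [f^{(3)}(18) − f^{(3)}(10)] = −1/720 × (432.000 − 240.000) = -0.266667.
Running total after k=2: 417012.
k=3: B_{6}/(6)! × [f^{(5)}(18) − f^{(5)}(10)] = 1/30240 × (0.00000 − 0.00000) = 0.00000.

S_3 ≈ 417012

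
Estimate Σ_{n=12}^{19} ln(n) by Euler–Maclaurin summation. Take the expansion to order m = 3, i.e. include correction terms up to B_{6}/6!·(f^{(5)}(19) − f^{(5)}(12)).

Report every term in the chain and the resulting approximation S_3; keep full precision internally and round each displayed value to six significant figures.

S_3 ≈ 21.8376

∫_12^19 ln(x) dx evaluates to 19.1255.
Boundary: ½(f(12) + f(19)) = ½(2.48491 + 2.94444) = 2.71467.
Integral + boundary = 21.8401.
Correction k=1: B_{2}/2! · (f^{(1)}(19) − f^{(1)}(12)) = 1/12 · (0.0526316 − 0.0833333) = -0.00255848.
After k=1: 21.8376.
Correction k=2: B_{4}/4! · (f^{(3)}(19) − f^{(3)}(12)) = −1/720 · (0.000291588 − 0.00115741) = 1.20253e-06.
After k=2: 21.8376.
Correction k=3: B_{6}/6! · (f^{(5)}(19) − f^{(5)}(12)) = 1/30240 · (9.69267e-06 − 9.64506e-05) = -2.86898e-09.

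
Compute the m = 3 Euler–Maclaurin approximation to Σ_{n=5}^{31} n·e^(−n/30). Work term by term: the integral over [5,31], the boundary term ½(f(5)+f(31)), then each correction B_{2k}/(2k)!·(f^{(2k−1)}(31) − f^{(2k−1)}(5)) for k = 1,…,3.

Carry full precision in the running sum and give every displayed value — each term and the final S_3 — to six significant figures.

∫_5^31 x·e^(−x/30) dx evaluates to 237.657.
Endpoint term: (f(5) + f(31))/2 = (4.23241 + 11.0304)/2 = 7.63140.
Running total after boundary: 245.289.
k=1: B_{2}/(2)! × [f^{(1)}(31) − f^{(1)}(5)] = 1/12 × (-0.0118606 − 0.705401) = -0.0597718.
After k=1: 245.229.
k=2: B_{4}/(4)! × [f^{(3)}(31) − f^{(3)}(5)] = −1/720 × (0.000777530 − 0.00266485) = 2.62128e-06.
After k=2: 245.229.
k=3: B_{6}/(6)! × [f^{(5)}(31) − f^{(5)}(5)] = 1/30240 × (1.74249e-06 − 5.05102e-06) = -1.09409e-10.

S_3 ≈ 245.229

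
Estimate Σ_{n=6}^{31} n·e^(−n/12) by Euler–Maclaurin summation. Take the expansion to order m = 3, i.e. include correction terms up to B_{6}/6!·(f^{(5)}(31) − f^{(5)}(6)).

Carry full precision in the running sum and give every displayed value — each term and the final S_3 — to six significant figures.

∫_6^31 x·e^(−x/12) dx evaluates to 92.0414.
Endpoint term: (f(6) + f(31))/2 = (3.63918 + 2.34118)/2 = 2.99018.
Integral + boundary = 95.0315.
Order-1 term: 1/12 · (-0.119576 − 0.303265) = -0.0352368.
After k=1: 94.9963.
Order-2 term: −1/720 · (0.000218524 − 0.0105300) = 1.43216e-05.
After k=2: 94.9963.
Order-3 term: 1/30240 · (8.80166e-06 − 0.000131626) = -4.06164e-09.

S_3 ≈ 94.9963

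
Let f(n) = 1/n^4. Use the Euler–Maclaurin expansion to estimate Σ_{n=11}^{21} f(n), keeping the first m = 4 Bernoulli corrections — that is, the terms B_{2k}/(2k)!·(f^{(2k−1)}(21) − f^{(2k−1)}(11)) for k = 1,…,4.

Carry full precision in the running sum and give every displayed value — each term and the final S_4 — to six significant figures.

∫_11^21 1/x^4 dx evaluates to 0.000214445.
½[f(11) + f(21)] = ½[6.83013e-05 + 5.14189e-06] = 3.67216e-05.
Integral + boundary = 0.000251167.
k=1: B_{2}/(2)! × [f^{(1)}(21) − f^{(1)}(11)] = 1/12 × (-9.79408e-07 − (-2.48369e-05)) = 1.98812e-06.
Partial sum through k=1: 0.000253155.
k=2: B_{4}/(4)! × [f^{(3)}(21) − f^{(3)}(11)] = −1/720 × (-6.66264e-08 − (-6.15790e-06)) = -8.46010e-09.
Partial sum through k=2: 0.000253146.
k=3: B_{6}/(6)! × [f^{(5)}(21) − f^{(5)}(11)] = 1/30240 × (-8.46049e-09 − (-2.84994e-06)) = 9.39641e-11.
Partial sum through k=3: 0.000253146.
k=4: B_{8}/(8)! × [f^{(7)}(21) − f^{(7)}(11)] = −1/1209600 × (-1.72663e-09 − (-2.11979e-06)) = -1.75104e-12.

S_4 ≈ 0.000253146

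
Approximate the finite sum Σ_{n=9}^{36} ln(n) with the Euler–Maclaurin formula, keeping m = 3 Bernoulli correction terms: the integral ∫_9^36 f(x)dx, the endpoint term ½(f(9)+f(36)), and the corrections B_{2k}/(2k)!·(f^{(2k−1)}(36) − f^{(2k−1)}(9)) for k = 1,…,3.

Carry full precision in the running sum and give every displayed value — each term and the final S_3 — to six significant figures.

The integral term ∫_9^36 ln(x) dx = 82.2317.
Endpoint term: (f(9) + f(36))/2 = (2.19722 + 3.58352)/2 = 2.89037.
So far: 85.1220.
Correction k=1: B_{2}/2! · (f^{(1)}(36) − f^{(1)}(9)) = 1/12 · (0.0277778 − 0.111111) = -0.00694444.
Partial sum through k=1: 85.1151.
Correction k=2: B_{4}/4! · (f^{(3)}(36) − f^{(3)}(9)) = −1/720 · (4.28669e-05 − 0.00274348) = 3.75086e-06.
Partial sum through k=2: 85.1151.
Correction k=3: B_{6}/6! · (f^{(5)}(36) − f^{(5)}(9)) = 1/30240 · (3.96916e-07 − 0.000406442) = -1.34274e-08.

S_3 ≈ 85.1151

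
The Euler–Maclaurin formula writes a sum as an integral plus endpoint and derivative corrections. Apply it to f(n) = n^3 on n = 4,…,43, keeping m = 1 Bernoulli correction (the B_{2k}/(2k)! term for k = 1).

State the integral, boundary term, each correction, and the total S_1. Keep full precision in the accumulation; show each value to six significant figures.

Integral: ∫_4^43 x^3 dx = 854636.
½[f(4) + f(43)] = ½[64.0000 + 79507.0] = 39785.5.
Running total after boundary: 894422.
k=1: B_{2}/(2)! × [f^{(1)}(43) − f^{(1)}(4)] = 1/12 × (5547.00 − 48.0000) = 458.250.

S_1 ≈ 894880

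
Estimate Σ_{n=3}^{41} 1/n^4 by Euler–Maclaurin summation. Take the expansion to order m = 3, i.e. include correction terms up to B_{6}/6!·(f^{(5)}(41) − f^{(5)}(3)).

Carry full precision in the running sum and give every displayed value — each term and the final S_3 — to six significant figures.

The integral term ∫_3^41 1/x^4 dx = 0.0123408.
½[f(3) + f(41)] = ½[0.0123457 + 3.53887e-07] = 0.00617302.
Running total after boundary: 0.0185139.
Order-1 term: 1/12 · (-3.45256e-08 − (-0.0164609)) = 0.00137174.
Running total after k=1: 0.0198856.
Order-2 term: −1/720 · (-6.16161e-10 − (-0.0548697)) = -7.62079e-05.
Running total after k=2: 0.0198094.
Order-3 term: 1/30240 · (-2.05265e-11 − (-0.341411)) = 1.12901e-05.

S_3 ≈ 0.0198207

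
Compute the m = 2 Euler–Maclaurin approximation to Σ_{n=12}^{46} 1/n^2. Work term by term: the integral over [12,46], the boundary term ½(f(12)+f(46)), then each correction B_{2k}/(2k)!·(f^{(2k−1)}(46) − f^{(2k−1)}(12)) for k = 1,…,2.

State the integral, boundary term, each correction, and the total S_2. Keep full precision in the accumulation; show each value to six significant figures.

S_2 ≈ 0.0653973

∫_12^46 1/x^2 dx evaluates to 0.0615942.
Boundary: ½(f(12) + f(46)) = ½(0.00694444 + 0.000472590) = 0.00370852.
Integral + boundary = 0.0653027.
k=1: B_{2}/(2)! × [f^{(1)}(46) − f^{(1)}(12)] = 1/12 × (-2.05474e-05 − (-0.00115741)) = 9.47383e-05.
Partial sum through k=1: 0.0653975.
k=2: B_{4}/(4)! × [f^{(3)}(46) − f^{(3)}(12)] = −1/720 × (-1.16526e-07 − (-9.64506e-05)) = -1.33797e-07.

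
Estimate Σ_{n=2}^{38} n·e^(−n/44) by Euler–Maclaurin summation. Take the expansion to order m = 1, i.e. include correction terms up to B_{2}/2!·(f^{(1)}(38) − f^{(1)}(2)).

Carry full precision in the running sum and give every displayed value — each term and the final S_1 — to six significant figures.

∫_2^38 x·e^(−x/44) dx evaluates to 412.833.
Boundary: ½(f(2) + f(38)) = ½(1.91113 + 16.0218) = 8.96646.
So far: 421.799.
Order-1 term: 1/12 · (0.0574945 − 0.912128) = -0.0712195.

S_1 ≈ 421.728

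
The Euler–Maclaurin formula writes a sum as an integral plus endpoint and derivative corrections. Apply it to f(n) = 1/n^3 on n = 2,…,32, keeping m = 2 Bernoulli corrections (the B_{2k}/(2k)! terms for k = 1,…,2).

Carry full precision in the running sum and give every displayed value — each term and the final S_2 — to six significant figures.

S_2 ≈ 0.201350

∫_2^32 1/x^3 dx evaluates to 0.124512.
½[f(2) + f(32)] = ½[0.125000 + 3.05176e-05] = 0.0625153.
Integral + boundary = 0.187027.
k=1: B_{2}/(2)! × [f^{(1)}(32) − f^{(1)}(2)] = 1/12 × (-2.86102e-06 − (-0.187500)) = 0.0156248.
Running total after k=1: 0.202652.
k=2: B_{4}/(4)! × [f^{(3)}(32) − f^{(3)}(2)] = −1/720 × (-5.58794e-08 − (-0.937500)) = -0.00130208.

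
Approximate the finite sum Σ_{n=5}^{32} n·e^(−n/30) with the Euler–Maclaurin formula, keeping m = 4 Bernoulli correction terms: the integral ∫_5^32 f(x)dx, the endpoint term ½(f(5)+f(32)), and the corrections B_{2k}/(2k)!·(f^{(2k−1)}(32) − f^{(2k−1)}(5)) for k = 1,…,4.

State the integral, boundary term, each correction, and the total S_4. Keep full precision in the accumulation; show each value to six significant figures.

S_4 ≈ 256.242

∫_5^32 x·e^(−x/30) dx evaluates to 248.680.
Boundary: ½(f(5) + f(32)) = ½(4.23241 + 11.0129) = 7.62266.
So far: 256.302.
Order-1 term: 1/12 · (-0.0229436 − 0.705401) = -0.0606954.
Partial sum through k=1: 256.242.
Order-2 term: −1/720 · (0.000739293 − 0.00266485) = 2.67438e-06.
Partial sum through k=2: 256.242.
Order-3 term: 1/30240 · (1.67120e-06 − 5.05102e-06) = -1.11767e-10.
Partial sum through k=3: 256.242.
Order-4 term: −1/1209600 · (2.80107e-09 − 7.93456e-09) = 4.24395e-15.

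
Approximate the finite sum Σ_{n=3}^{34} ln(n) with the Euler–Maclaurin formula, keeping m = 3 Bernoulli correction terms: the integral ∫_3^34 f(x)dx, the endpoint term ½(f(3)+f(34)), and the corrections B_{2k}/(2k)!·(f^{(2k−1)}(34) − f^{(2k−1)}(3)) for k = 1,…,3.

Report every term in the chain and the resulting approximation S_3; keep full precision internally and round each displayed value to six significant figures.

∫_3^34 ln(x) dx evaluates to 85.6004.
Boundary: ½(f(3) + f(34)) = ½(1.09861 + 3.52636) = 2.31249.
Integral + boundary = 87.9129.
Order-1 term: 1/12 · (0.0294118 − 0.333333) = -0.0253268.
After k=1: 87.8876.
Order-2 term: −1/720 · (5.08854e-05 − 0.0740741) = 0.000102810.
After k=2: 87.8877.
Order-3 term: 1/30240 · (5.28222e-07 − 0.0987654) = -3.26604e-06.

S_3 ≈ 87.8877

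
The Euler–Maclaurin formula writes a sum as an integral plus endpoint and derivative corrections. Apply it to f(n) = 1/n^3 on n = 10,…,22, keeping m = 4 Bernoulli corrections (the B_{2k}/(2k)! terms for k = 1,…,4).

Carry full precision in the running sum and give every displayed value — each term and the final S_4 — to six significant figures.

The integral term ∫_10^22 1/x^3 dx = 0.00396694.
½[f(10) + f(22)] = ½[0.00100000 + 9.39144e-05] = 0.000546957.
So far: 0.00451390.
Order-1 term: 1/12 · (-1.28065e-05 − (-0.000300000)) = 2.39328e-05.
Partial sum through k=1: 0.00453783.
Order-2 term: −1/720 · (-5.29194e-07 − (-6.00000e-05)) = -8.25983e-08.
Partial sum through k=2: 0.00453775.
Order-3 term: 1/30240 · (-4.59218e-08 − (-2.52000e-05)) = 8.31815e-10.
Partial sum through k=3: 0.00453775.
Order-4 term: −1/1209600 · (-6.83135e-09 − (-1.81440e-05)) = -1.49944e-11.

S_4 ≈ 0.00453775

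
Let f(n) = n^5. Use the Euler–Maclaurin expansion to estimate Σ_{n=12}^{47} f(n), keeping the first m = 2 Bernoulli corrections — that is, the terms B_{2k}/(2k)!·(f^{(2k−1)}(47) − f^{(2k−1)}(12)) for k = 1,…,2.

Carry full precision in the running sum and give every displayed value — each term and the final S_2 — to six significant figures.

The integral term ∫_12^47 x^5 dx = 1.79604e+09.
½[f(12) + f(47)] = ½[248832 + 2.29345e+08] = 1.14797e+08.
Running total after boundary: 1.91084e+09.
k=1: B_{2}/(2)! × [f^{(1)}(47) − f^{(1)}(12)] = 1/12 × (2.43984e+07 − 103680) = 2.02456e+06.
After k=1: 1.91286e+09.
k=2: B_{4}/(4)! × [f^{(3)}(47) − f^{(3)}(12)] = −1/720 × (132540 − 8640.00) = -172.083.

S_2 ≈ 1.91286e+09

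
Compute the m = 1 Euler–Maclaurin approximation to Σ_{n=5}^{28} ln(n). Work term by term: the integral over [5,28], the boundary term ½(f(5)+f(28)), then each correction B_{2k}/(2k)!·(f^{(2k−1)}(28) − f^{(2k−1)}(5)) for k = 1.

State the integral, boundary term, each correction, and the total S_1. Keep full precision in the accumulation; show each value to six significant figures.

∫_5^28 ln(x) dx evaluates to 62.2545.
Boundary: ½(f(5) + f(28)) = ½(1.60944 + 3.33220) = 2.47082.
Running total after boundary: 64.7254.
k=1: B_{2}/(2)! × [f^{(1)}(28) − f^{(1)}(5)] = 1/12 × (0.0357143 − 0.200000) = -0.0136905.

S_1 ≈ 64.7117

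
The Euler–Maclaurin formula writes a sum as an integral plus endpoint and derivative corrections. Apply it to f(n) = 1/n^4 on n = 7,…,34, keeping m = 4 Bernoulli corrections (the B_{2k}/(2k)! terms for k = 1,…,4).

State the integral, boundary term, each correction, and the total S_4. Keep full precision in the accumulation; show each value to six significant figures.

S_4 ≈ 0.00119159

∫_7^34 1/x^4 dx evaluates to 0.000963336.
½[f(7) + f(34)] = ½[0.000416493 + 7.48315e-07] = 0.000208621.
Integral + boundary = 0.00117196.
Correction k=1: B_{2}/2! · (f^{(1)}(34) − f^{(1)}(7)) = 1/12 · (-8.80370e-08 − (-0.000237996)) = 1.98257e-05.
Running total after k=1: 0.00119178.
Correction k=2: B_{4}/4! · (f^{(3)}(34) − f^{(3)}(7)) = −1/720 · (-2.28470e-09 − (-0.000145712)) = -2.02374e-07.
Running total after k=2: 0.00119158.
Correction k=3: B_{6}/6! · (f^{(5)}(34) − f^{(5)}(7)) = 1/30240 · (-1.10677e-10 − (-0.000166528)) = 5.50687e-09.
Running total after k=3: 0.00119159.
Correction k=4: B_{8}/8! · (f^{(7)}(34) − f^{(7)}(7)) = −1/1209600 · (-8.61675e-12 − (-0.000305868)) = -2.52867e-10.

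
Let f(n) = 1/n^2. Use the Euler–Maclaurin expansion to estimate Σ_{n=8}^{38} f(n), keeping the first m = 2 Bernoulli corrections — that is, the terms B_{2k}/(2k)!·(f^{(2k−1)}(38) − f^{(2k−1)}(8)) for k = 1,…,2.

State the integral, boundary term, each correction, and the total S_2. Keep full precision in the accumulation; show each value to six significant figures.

S_2 ≈ 0.107164

∫_8^38 1/x^2 dx evaluates to 0.0986842.
½[f(8) + f(38)] = ½[0.0156250 + 0.000692521] = 0.00815876.
Running total after boundary: 0.106843.
k=1: B_{2}/(2)! × [f^{(1)}(38) − f^{(1)}(8)] = 1/12 × (-3.64485e-05 − (-0.00390625)) = 0.000322483.
Running total after k=1: 0.107165.
k=2: B_{4}/(4)! × [f^{(3)}(38) − f^{(3)}(8)] = −1/720 × (-3.02896e-07 − (-0.000732422)) = -1.01683e-06.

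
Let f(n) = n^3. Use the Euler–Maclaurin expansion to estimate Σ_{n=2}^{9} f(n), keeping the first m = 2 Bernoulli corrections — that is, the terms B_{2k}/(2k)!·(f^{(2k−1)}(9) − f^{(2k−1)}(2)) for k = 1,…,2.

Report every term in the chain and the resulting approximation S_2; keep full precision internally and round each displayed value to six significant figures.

S_2 ≈ 2024.00

∫_2^9 x^3 dx evaluates to 1636.25.
½[f(2) + f(9)] = ½[8.00000 + 729.000] = 368.500.
Integral + boundary = 2004.75.
k=1: B_{2}/(2)! × [f^{(1)}(9) − f^{(1)}(2)] = 1/12 × (243.000 − 12.0000) = 19.2500.
After k=1: 2024.00.
k=2: B_{4}/(4)! × [f^{(3)}(9) − f^{(3)}(2)] = −1/720 × (6.00000 − 6.00000) = 0.00000.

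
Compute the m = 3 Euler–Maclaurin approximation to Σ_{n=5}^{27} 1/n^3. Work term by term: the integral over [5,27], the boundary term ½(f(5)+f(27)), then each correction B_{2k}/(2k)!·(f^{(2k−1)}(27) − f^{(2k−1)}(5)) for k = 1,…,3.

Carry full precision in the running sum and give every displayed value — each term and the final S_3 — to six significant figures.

S_3 ≈ 0.0237339

∫_5^27 1/x^3 dx evaluates to 0.0193141.
Boundary: ½(f(5) + f(27)) = ½(0.00800000 + 5.08053e-05) = 0.00402540.
Running total after boundary: 0.0233395.
Correction k=1: B_{2}/2! · (f^{(1)}(27) − f^{(1)}(5)) = 1/12 · (-5.64503e-06 − (-0.00480000)) = 0.000399530.
After k=1: 0.0237391.
Correction k=2: B_{4}/4! · (f^{(3)}(27) − f^{(3)}(5)) = −1/720 · (-1.54870e-07 − (-0.00384000)) = -5.33312e-06.
After k=2: 0.0237337.
Correction k=3: B_{6}/6! · (f^{(5)}(27) − f^{(5)}(5)) = 1/30240 · (-8.92258e-09 − (-0.00645120)) = 2.13333e-07.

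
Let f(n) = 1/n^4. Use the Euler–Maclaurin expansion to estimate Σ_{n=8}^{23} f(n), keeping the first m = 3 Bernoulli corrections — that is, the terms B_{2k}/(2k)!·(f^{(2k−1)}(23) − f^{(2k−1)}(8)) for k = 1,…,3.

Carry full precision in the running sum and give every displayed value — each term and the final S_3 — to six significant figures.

∫_8^23 1/x^4 dx evaluates to 0.000623645.
Endpoint term: (f(8) + f(23))/2 = (0.000244141 + 3.57346e-06)/2 = 0.000123857.
Running total after boundary: 0.000747502.
k=1: B_{2}/(2)! × [f^{(1)}(23) − f^{(1)}(8)] = 1/12 × (-6.21471e-07 − (-0.000122070)) = 1.01207e-05.
Running total after k=1: 0.000757623.
k=2: B_{4}/(4)! × [f^{(3)}(23) − f^{(3)}(8)] = −1/720 × (-3.52441e-08 − (-5.72205e-05)) = -7.94239e-08.
Running total after k=2: 0.000757544.
k=3: B_{6}/(6)! × [f^{(5)}(23) − f^{(5)}(8)] = 1/30240 × (-3.73094e-09 − (-5.00679e-05)) = 1.65556e-09.

S_3 ≈ 0.000757545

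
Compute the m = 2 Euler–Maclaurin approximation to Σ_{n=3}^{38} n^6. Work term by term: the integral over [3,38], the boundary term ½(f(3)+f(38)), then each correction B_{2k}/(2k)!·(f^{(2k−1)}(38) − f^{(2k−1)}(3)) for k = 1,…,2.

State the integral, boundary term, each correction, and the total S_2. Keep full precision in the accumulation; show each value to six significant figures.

∫_3^38 x^6 dx evaluates to 1.63451e+10.
Boundary: ½(f(3) + f(38)) = ½(729.000 + 3.01094e+09) = 1.50547e+09.
Running total after boundary: 1.78506e+10.
k=1: B_{2}/(2)! × [f^{(1)}(38) − f^{(1)}(3)] = 1/12 × (4.75411e+08 − 1458.00) = 3.96175e+07.
Running total after k=1: 1.78902e+10.
k=2: B_{4}/(4)! × [f^{(3)}(38) − f^{(3)}(3)] = −1/720 × (6.58464e+06 − 3240.00) = -9140.83.

S_2 ≈ 1.78902e+10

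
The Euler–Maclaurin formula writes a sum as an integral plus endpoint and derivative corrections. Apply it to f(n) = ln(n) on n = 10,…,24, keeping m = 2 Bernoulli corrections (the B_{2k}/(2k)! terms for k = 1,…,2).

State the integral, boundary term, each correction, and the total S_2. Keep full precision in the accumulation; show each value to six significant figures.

S_2 ≈ 41.9829

∫_10^24 ln(x) dx evaluates to 39.2474.
Endpoint term: (f(10) + f(24))/2 = (2.30259 + 3.17805)/2 = 2.74032.
So far: 41.9878.
Order-1 term: 1/12 · (0.0416667 − 0.100000) = -0.00486111.
After k=1: 41.9829.
Order-2 term: −1/720 · (0.000144676 − 0.00200000) = 2.57684e-06.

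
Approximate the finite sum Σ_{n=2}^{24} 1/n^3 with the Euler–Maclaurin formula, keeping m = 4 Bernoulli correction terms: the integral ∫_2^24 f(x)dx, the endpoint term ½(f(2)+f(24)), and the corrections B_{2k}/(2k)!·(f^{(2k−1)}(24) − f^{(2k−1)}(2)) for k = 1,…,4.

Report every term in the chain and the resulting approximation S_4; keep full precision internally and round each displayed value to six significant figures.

∫_2^24 1/x^3 dx evaluates to 0.124132.
Boundary: ½(f(2) + f(24)) = ½(0.125000 + 7.23380e-05) = 0.0625362.
Integral + boundary = 0.186668.
Correction k=1: B_{2}/2! · (f^{(1)}(24) − f^{(1)}(2)) = 1/12 · (-9.04225e-06 − (-0.187500)) = 0.0156242.
Partial sum through k=1: 0.202292.
Correction k=2: B_{4}/4! · (f^{(3)}(24) − f^{(3)}(2)) = −1/720 · (-3.13967e-07 − (-0.937500)) = -0.00130208.
Partial sum through k=2: 0.200990.
Correction k=3: B_{6}/6! · (f^{(5)}(24) − f^{(5)}(2)) = 1/30240 · (-2.28934e-08 − (-9.84375)) = 0.000325521.
Partial sum through k=3: 0.201316.
Correction k=4: B_{8}/8! · (f^{(7)}(24) − f^{(7)}(2)) = −1/1209600 · (-2.86168e-09 − (-177.188)) = -0.000146484.

S_4 ≈ 0.201169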